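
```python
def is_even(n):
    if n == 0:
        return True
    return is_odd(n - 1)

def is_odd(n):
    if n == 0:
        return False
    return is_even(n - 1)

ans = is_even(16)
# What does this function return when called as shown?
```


is_even(16)
= is_odd(15)
= is_even(14)
= is_odd(13)
= is_even(12)
= is_odd(11)
= is_even(10)
= is_odd(9)
= is_even(8)
= is_odd(7)
= is_even(6)
= is_odd(5)
= is_even(4)
= is_odd(3)
= is_even(2)
= is_odd(1)
= is_even(0)
n == 0: return True
= True


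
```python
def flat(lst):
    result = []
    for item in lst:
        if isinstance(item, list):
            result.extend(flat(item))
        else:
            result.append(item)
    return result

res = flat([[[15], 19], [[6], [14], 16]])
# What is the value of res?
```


flat([[[15], 19], [[6], [14], 16]])
Processing each element:
  [[15], 19] is a list -> flat recursively -> [15, 19]
  [[6], [14], 16] is a list -> flat recursively -> [6, 14, 16]
= [15, 19, 6, 14, 16]


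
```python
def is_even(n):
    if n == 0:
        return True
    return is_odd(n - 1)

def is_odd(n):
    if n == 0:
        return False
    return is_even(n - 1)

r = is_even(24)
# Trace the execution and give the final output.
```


is_even(24)
= is_odd(23)
= is_even(22)
= is_odd(21)
= is_even(20)
= is_odd(19)
= is_even(18)
= is_odd(17)
= is_even(16)
= is_odd(15)
= is_even(14)
= is_odd(13)
= is_even(12)
= is_odd(11)
= is_even(10)
= is_odd(9)
= is_even(8)
= is_odd(7)
= is_even(6)
= is_odd(5)
= is_even(4)
= is_odd(3)
= is_even(2)
= is_odd(1)
= is_even(0)
n == 0: return True
= True


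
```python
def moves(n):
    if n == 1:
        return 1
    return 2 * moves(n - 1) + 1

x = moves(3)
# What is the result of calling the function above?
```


moves(3)
= 2 * moves(2) + 1
= 2 * (2 * moves(1) + 1) + 1
Now compute bottom-up:
moves(1) = 1
moves(2) = 2 * 1 + 1 = 3
moves(3) = 2 * 3 + 1 = 7
= 7


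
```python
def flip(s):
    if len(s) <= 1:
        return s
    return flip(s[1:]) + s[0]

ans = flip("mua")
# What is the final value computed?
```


flip("mua")
= flip("ua") + "m"
= flip("a") + "u" + "m"
= "a" + "u" + "m"
= "aum"


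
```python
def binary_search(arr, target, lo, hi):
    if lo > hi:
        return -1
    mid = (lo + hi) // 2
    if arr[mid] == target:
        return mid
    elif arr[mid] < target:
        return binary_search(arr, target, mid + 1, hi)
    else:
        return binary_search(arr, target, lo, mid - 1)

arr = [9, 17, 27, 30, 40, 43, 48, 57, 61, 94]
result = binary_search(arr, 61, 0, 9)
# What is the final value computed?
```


binary_search(arr, 61, 0, 9)
lo=0, hi=9, mid=4, arr[mid]=40
40 < 61, search right half
lo=5, hi=9, mid=7, arr[mid]=57
57 < 61, search right half
lo=8, hi=9, mid=8, arr[mid]=61
arr[8] == 61, found at index 8
= 8


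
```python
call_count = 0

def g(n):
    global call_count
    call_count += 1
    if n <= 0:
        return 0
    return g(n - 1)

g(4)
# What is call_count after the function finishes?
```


g(4) calls g(3) calls ... calls g(0)
Total calls: 4 + 1 (for base case) = 5


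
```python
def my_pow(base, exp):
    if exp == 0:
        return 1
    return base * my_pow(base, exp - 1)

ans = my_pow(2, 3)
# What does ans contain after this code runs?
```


my_pow(2, 3)
= 2 * my_pow(2, 2)
= 2 * 2 * my_pow(2, 1)
= 2 * 2 * 2 * my_pow(2, 0)
= 2 * 2 * 2 * 1
= 8


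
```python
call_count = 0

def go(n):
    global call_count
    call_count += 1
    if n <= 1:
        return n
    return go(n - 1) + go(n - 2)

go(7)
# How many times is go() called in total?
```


go(7) calls go(6) and go(5); each non-base call branches into two more.
Let C(k) = total number of calls made by go(k), including the call to go(k) itself.
Base cases: C(0) = 1, C(1) = 1
Recurrence: C(k) = 1 + C(k-1) + C(k-2)
  C(2) = 1 + C(1) + C(0) = 1 + 1 + 1 = 3
  C(3) = 1 + C(2) + C(1) = 1 + 3 + 1 = 5
  C(4) = 1 + C(3) + C(2) = 1 + 5 + 3 = 9
  C(5) = 1 + C(4) + C(3) = 1 + 9 + 5 = 15
  C(6) = 1 + C(5) + C(4) = 1 + 15 + 9 = 25
  C(7) = 1 + C(6) + C(5) = 1 + 25 + 15 = 41
Total calls = C(7) = 41


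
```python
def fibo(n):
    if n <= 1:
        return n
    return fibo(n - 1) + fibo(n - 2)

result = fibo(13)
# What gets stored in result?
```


fibo(13)
= fibo(12) + fibo(11)
= (fibo(11) + fibo(10)) + fibo(11)
Computing bottom-up: fibo(0)=0, fibo(1)=1, fibo(2)=1, fibo(3)=2, fibo(4)=3, fibo(5)=5, fibo(6)=8, fibo(7)=13, fibo(8)=21, fibo(9)=34, fibo(10)=55, fibo(11)=89, fibo(12)=144, fibo(13)=233
= 233


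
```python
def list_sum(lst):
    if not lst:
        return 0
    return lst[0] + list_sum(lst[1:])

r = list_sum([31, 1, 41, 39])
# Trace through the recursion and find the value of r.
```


list_sum([31, 1, 41, 39])
= 31 + list_sum([1, 41, 39])
= 31 + 1 + list_sum([41, 39])
= 31 + 1 + 41 + list_sum([39])
= 31 + 1 + 41 + 39 + list_sum([])
= 31 + 1 + 41 + 39 + 0
= 112


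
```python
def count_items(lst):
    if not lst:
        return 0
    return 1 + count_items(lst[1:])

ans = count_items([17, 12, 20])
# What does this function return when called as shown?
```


count_items([17, 12, 20])
= 1 + count_items([12, 20])
= 1 + 1 + count_items([20])
= 1 + 1 + 1 + count_items([])
= 1 + 1 + 1 + 0
= 3


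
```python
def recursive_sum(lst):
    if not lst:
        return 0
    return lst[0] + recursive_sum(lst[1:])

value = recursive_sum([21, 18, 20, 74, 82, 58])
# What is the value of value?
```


recursive_sum([21, 18, 20, 74, 82, 58])
= 21 + recursive_sum([18, 20, 74, 82, 58])
= 21 + 18 + recursive_sum([20, 74, 82, 58])
= 21 + 18 + 20 + recursive_sum([74, 82, 58])
= 21 + 18 + 20 + 74 + recursive_sum([82, 58])
= 21 + 18 + 20 + 74 + 82 + recursive_sum([58])
= 21 + 18 + 20 + 74 + 82 + 58 + recursive_sum([])
= 21 + 18 + 20 + 74 + 82 + 58 + 0
= 273


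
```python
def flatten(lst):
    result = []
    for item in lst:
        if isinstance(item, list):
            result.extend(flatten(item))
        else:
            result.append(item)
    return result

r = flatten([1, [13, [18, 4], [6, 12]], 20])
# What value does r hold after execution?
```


flatten([1, [13, [18, 4], [6, 12]], 20])
Processing each element:
  1 is not a list -> append 1
  [13, [18, 4], [6, 12]] is a list -> flatten recursively -> [13, 18, 4, 6, 12]
  20 is not a list -> append 20
= [1, 13, 18, 4, 6, 12, 20]


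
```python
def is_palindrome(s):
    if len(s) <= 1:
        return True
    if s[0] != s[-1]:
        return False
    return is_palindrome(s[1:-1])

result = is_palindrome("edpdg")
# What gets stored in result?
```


is_palindrome("edpdg")
"edpdg": s[0]='e' != s[-1]='g' -> False
= False


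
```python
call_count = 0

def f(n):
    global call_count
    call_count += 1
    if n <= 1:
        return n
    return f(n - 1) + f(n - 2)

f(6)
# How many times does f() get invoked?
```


f(6) calls f(5) and f(4); each non-base call branches into two more.
Let C(k) = total number of calls made by f(k), including the call to f(k) itself.
Base cases: C(0) = 1, C(1) = 1
Recurrence: C(k) = 1 + C(k-1) + C(k-2)
  C(2) = 1 + C(1) + C(0) = 1 + 1 + 1 = 3
  C(3) = 1 + C(2) + C(1) = 1 + 3 + 1 = 5
  C(4) = 1 + C(3) + C(2) = 1 + 5 + 3 = 9
  C(5) = 1 + C(4) + C(3) = 1 + 9 + 5 = 15
  C(6) = 1 + C(5) + C(4) = 1 + 15 + 9 = 25
Total calls = C(6) = 25


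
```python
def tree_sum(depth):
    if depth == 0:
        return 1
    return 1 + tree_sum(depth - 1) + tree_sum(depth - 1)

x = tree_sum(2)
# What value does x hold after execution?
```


tree_sum(2)
= 1 + tree_sum(1) + tree_sum(1)
= 1 + 2 * tree_sum(1)
tree_sum(k) = 2^(k+1) - 1
tree_sum(0) = 1
tree_sum(1) = 3
tree_sum(2) = 7
tree_sum(2) = 2^3 - 1 = 7


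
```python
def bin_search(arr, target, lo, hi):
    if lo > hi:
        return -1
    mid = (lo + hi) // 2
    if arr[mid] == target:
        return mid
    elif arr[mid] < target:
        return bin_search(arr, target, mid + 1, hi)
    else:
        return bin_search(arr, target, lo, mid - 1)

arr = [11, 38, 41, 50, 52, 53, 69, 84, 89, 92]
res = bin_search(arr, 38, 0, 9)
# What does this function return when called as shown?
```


bin_search(arr, 38, 0, 9)
lo=0, hi=9, mid=4, arr[mid]=52
52 > 38, search left half
lo=0, hi=3, mid=1, arr[mid]=38
arr[1] == 38, found at index 1
= 1


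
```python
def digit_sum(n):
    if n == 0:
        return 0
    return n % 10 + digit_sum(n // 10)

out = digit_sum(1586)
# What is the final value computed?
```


digit_sum(1586)
= 6 + digit_sum(158)
= 6 + 8 + digit_sum(15)
= 6 + 8 + 5 + digit_sum(1)
= 6 + 8 + 5 + 1 + digit_sum(0)
= 6 + 8 + 5 + 1 + 0
= 20


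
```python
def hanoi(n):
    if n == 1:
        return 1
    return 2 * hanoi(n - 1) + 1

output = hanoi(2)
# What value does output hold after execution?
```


hanoi(2)
= 2 * hanoi(1) + 1
Now compute bottom-up:
hanoi(1) = 1
hanoi(2) = 2 * 1 + 1 = 3
= 3


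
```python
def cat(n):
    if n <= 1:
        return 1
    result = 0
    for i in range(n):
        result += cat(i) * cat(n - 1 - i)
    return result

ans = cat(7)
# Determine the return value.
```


cat(7)
= sum of cat(i) * cat(7-1-i) for i in 0..6
First compute sub-values bottom-up:
  cat(0) = 1, cat(1) = 1
  cat(2) = 1*1 + 1*1 = 2
  cat(3) = 1*2 + 1*1 + 2*1 = 5
  cat(4) = 1*5 + 1*2 + 2*1 + 5*1 = 14
  cat(5) = 1*14 + 1*5 + 2*2 + 5*1 + 14*1 = 42
  cat(6) = 1*42 + 1*14 + 2*5 + 5*2 + 14*1 + 42*1 = 132
Now cat(7):
  cat(0)*cat(6) = 1*132 = 132
  cat(1)*cat(5) = 1*42 = 42
  cat(2)*cat(4) = 2*14 = 28
  cat(3)*cat(3) = 5*5 = 25
  cat(4)*cat(2) = 14*2 = 28
  cat(5)*cat(1) = 42*1 = 42
  cat(6)*cat(0) = 132*1 = 132
= 132 + 42 + 28 + 25 + 28 + 42 + 132
= 429


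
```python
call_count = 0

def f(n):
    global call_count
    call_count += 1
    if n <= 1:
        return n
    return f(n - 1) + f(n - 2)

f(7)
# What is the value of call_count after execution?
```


f(7) calls f(6) and f(5); each non-base call branches into two more.
Let C(k) = total number of calls made by f(k), including the call to f(k) itself.
Base cases: C(0) = 1, C(1) = 1
Recurrence: C(k) = 1 + C(k-1) + C(k-2)
  C(2) = 1 + C(1) + C(0) = 1 + 1 + 1 = 3
  C(3) = 1 + C(2) + C(1) = 1 + 3 + 1 = 5
  C(4) = 1 + C(3) + C(2) = 1 + 5 + 3 = 9
  C(5) = 1 + C(4) + C(3) = 1 + 9 + 5 = 15
  C(6) = 1 + C(5) + C(4) = 1 + 15 + 9 = 25
  C(7) = 1 + C(6) + C(5) = 1 + 25 + 15 = 41
Total calls = C(7) = 41


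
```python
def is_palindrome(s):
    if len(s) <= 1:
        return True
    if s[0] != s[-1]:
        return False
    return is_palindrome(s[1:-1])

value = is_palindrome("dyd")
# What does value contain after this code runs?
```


is_palindrome("dyd")
"dyd": s[0]='d' == s[-1]='d' -> is_palindrome("y")
"y": len <= 1 -> True
= True


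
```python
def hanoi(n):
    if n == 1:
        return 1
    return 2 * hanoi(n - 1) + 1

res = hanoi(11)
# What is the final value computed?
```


hanoi(11)
= 2 * hanoi(10) + 1
= 2 * (2 * hanoi(9) + 1) + 1
= 2 * (2 * (2 * hanoi(8) + 1) + 1) + 1
= 2 * (2 * (2 * (2 * hanoi(7) + 1) + 1) + 1) + 1
= 2 * (2 * (2 * (2 * (2 * hanoi(6) + 1) + 1) + 1) + 1) + 1
= 2 * (2 * (2 * (2 * (2 * (2 * hanoi(5) + 1) + 1) + 1) + 1) + 1) + 1
= 2 * (2 * (2 * (2 * (2 * (2 * (2 * hanoi(4) + 1) + 1) + 1) + 1) + 1) + 1) + 1
= 2 * (2 * (2 * (2 * (2 * (2 * (2 * (2 * hanoi(3) + 1) + 1) + 1) + 1) + 1) + 1) + 1) + 1
= 2 * (2 * (2 * (2 * (2 * (2 * (2 * (2 * (2 * hanoi(2) + 1) + 1) + 1) + 1) + 1) + 1) + 1) + 1) + 1
= 2 * (2 * (2 * (2 * (2 * (2 * (2 * (2 * (2 * (2 * hanoi(1) + 1) + 1) + 1) + 1) + 1) + 1) + 1) + 1) + 1) + 1
Now compute bottom-up:
hanoi(1) = 1
hanoi(2) = 2 * 1 + 1 = 3
hanoi(3) = 2 * 3 + 1 = 7
hanoi(4) = 2 * 7 + 1 = 15
hanoi(5) = 2 * 15 + 1 = 31
hanoi(6) = 2 * 31 + 1 = 63
hanoi(7) = 2 * 63 + 1 = 127
hanoi(8) = 2 * 127 + 1 = 255
hanoi(9) = 2 * 255 + 1 = 511
hanoi(10) = 2 * 511 + 1 = 1023
hanoi(11) = 2 * 1023 + 1 = 2047
= 2047


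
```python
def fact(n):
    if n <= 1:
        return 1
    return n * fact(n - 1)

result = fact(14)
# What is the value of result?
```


fact(14)
= 14 * fact(13)
= 14 * 13 * fact(12)
= 14 * 13 * 12 * fact(11)
= 14 * 13 * 12 * 11 * fact(10)
= 14 * 13 * 12 * 11 * 10 * fact(9)
= 14 * 13 * 12 * 11 * 10 * 9 * fact(8)
= 14 * 13 * 12 * 11 * 10 * 9 * 8 * fact(7)
= 14 * 13 * 12 * 11 * 10 * 9 * 8 * 7 * fact(6)
= 14 * 13 * 12 * 11 * 10 * 9 * 8 * 7 * 6 * fact(5)
= 14 * 13 * 12 * 11 * 10 * 9 * 8 * 7 * 6 * 5 * fact(4)
= 14 * 13 * 12 * 11 * 10 * 9 * 8 * 7 * 6 * 5 * 4 * fact(3)
= 14 * 13 * 12 * 11 * 10 * 9 * 8 * 7 * 6 * 5 * 4 * 3 * fact(2)
= 14 * 13 * 12 * 11 * 10 * 9 * 8 * 7 * 6 * 5 * 4 * 3 * 2 * fact(1)
= 14 * 13 * 12 * 11 * 10 * 9 * 8 * 7 * 6 * 5 * 4 * 3 * 2 * 1
= 87178291200


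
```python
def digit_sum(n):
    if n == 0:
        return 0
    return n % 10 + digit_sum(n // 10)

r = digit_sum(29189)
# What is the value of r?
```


digit_sum(29189)
= 9 + digit_sum(2918)
= 9 + 8 + digit_sum(291)
= 9 + 8 + 1 + digit_sum(29)
= 9 + 8 + 1 + 9 + digit_sum(2)
= 9 + 8 + 1 + 9 + 2 + digit_sum(0)
= 9 + 8 + 1 + 9 + 2 + 0
= 29


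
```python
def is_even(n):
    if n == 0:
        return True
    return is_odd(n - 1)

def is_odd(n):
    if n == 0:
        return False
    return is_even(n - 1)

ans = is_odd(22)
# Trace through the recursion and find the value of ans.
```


is_odd(22)
= is_even(21)
= is_odd(20)
= is_even(19)
= is_odd(18)
= is_even(17)
= is_odd(16)
= is_even(15)
= is_odd(14)
= is_even(13)
= is_odd(12)
= is_even(11)
= is_odd(10)
= is_even(9)
= is_odd(8)
= is_even(7)
= is_odd(6)
= is_even(5)
= is_odd(4)
= is_even(3)
= is_odd(2)
= is_even(1)
= is_odd(0)
n == 0: return False
= False


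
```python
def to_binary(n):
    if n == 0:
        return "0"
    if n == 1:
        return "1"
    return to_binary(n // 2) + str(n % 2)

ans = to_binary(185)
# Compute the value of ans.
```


to_binary(185)
= to_binary(92) + "1"
= to_binary(46) + "0" + "1"
= to_binary(23) + "0" + "0" + "1"
= to_binary(11) + "1" + "0" + "0" + "1"
= to_binary(5) + "1" + "1" + "0" + "0" + "1"
= to_binary(2) + "1" + "1" + "1" + "0" + "0" + "1"
= to_binary(1) + "0" + "1" + "1" + "1" + "0" + "0" + "1"
= "1" + "0" + "1" + "1" + "1" + "0" + "0" + "1"
= "10111001"


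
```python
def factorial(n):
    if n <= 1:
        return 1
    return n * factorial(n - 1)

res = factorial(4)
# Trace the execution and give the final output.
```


factorial(4)
= 4 * factorial(3)
= 4 * 3 * factorial(2)
= 4 * 3 * 2 * factorial(1)
= 4 * 3 * 2 * 1
= 24


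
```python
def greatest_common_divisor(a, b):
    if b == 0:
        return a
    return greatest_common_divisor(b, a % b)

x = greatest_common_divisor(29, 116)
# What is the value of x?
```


greatest_common_divisor(29, 116)
= greatest_common_divisor(116, 29 % 116) = greatest_common_divisor(116, 29)
= greatest_common_divisor(29, 116 % 29) = greatest_common_divisor(29, 0)
b == 0, return a = 29


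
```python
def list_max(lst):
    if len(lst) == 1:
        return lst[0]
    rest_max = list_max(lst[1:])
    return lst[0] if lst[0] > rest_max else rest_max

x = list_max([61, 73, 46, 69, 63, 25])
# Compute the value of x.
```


list_max([61, 73, 46, 69, 63, 25])
= compare 61 with list_max([73, 46, 69, 63, 25])
= compare 73 with list_max([46, 69, 63, 25])
= compare 46 with list_max([69, 63, 25])
= compare 69 with list_max([63, 25])
= compare 63 with list_max([25])
Base: list_max([25]) = 25
compare 63 with 25: max = 63
compare 69 with 63: max = 69
compare 46 with 69: max = 69
compare 73 with 69: max = 73
compare 61 with 73: max = 73
= 73


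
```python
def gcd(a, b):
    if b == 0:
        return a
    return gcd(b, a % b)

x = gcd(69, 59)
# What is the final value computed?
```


gcd(69, 59)
= gcd(59, 69 % 59) = gcd(59, 10)
= gcd(10, 59 % 10) = gcd(10, 9)
= gcd(9, 10 % 9) = gcd(9, 1)
= gcd(1, 9 % 1) = gcd(1, 0)
b == 0, return a = 1


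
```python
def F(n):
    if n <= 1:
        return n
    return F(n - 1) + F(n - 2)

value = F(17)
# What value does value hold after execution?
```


F(17)
= F(16) + F(15)
= (F(15) + F(14)) + F(15)
Computing bottom-up: F(0)=0, F(1)=1, F(2)=1, F(3)=2, F(4)=3, F(5)=5, F(6)=8, F(7)=13, F(8)=21, F(9)=34, F(10)=55, F(11)=89, F(12)=144, F(13)=233, F(14)=377, F(15)=610, F(16)=987, F(17)=1597
= 1597


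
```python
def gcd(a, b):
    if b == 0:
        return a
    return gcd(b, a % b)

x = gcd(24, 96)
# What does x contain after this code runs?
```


gcd(24, 96)
= gcd(96, 24 % 96) = gcd(96, 24)
= gcd(24, 96 % 24) = gcd(24, 0)
b == 0, return a = 24


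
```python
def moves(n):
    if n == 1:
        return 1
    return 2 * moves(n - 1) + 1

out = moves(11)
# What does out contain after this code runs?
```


moves(11)
= 2 * moves(10) + 1
= 2 * (2 * moves(9) + 1) + 1
= 2 * (2 * (2 * moves(8) + 1) + 1) + 1
= 2 * (2 * (2 * (2 * moves(7) + 1) + 1) + 1) + 1
= 2 * (2 * (2 * (2 * (2 * moves(6) + 1) + 1) + 1) + 1) + 1
= 2 * (2 * (2 * (2 * (2 * (2 * moves(5) + 1) + 1) + 1) + 1) + 1) + 1
= 2 * (2 * (2 * (2 * (2 * (2 * (2 * moves(4) + 1) + 1) + 1) + 1) + 1) + 1) + 1
= 2 * (2 * (2 * (2 * (2 * (2 * (2 * (2 * moves(3) + 1) + 1) + 1) + 1) + 1) + 1) + 1) + 1
= 2 * (2 * (2 * (2 * (2 * (2 * (2 * (2 * (2 * moves(2) + 1) + 1) + 1) + 1) + 1) + 1) + 1) + 1) + 1
= 2 * (2 * (2 * (2 * (2 * (2 * (2 * (2 * (2 * (2 * moves(1) + 1) + 1) + 1) + 1) + 1) + 1) + 1) + 1) + 1) + 1
Now compute bottom-up:
moves(1) = 1
moves(2) = 2 * 1 + 1 = 3
moves(3) = 2 * 3 + 1 = 7
moves(4) = 2 * 7 + 1 = 15
moves(5) = 2 * 15 + 1 = 31
moves(6) = 2 * 31 + 1 = 63
moves(7) = 2 * 63 + 1 = 127
moves(8) = 2 * 127 + 1 = 255
moves(9) = 2 * 255 + 1 = 511
moves(10) = 2 * 511 + 1 = 1023
moves(11) = 2 * 1023 + 1 = 2047
= 2047


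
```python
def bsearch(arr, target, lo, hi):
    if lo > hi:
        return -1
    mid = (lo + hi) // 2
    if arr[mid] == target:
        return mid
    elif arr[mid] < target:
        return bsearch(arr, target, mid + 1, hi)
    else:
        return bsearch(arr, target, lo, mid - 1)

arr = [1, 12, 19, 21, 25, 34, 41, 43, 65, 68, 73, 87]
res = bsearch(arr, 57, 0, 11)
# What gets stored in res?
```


bsearch(arr, 57, 0, 11)
lo=0, hi=11, mid=5, arr[mid]=34
34 < 57, search right half
lo=6, hi=11, mid=8, arr[mid]=65
65 > 57, search left half
lo=6, hi=7, mid=6, arr[mid]=41
41 < 57, search right half
lo=7, hi=7, mid=7, arr[mid]=43
43 < 57, search right half
lo > hi, target not found, return -1
= -1


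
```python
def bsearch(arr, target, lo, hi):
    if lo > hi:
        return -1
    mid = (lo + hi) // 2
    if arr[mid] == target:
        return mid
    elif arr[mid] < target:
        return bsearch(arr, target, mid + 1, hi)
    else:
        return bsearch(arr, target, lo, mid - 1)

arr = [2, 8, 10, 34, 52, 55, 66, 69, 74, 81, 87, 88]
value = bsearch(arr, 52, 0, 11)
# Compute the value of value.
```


bsearch(arr, 52, 0, 11)
lo=0, hi=11, mid=5, arr[mid]=55
55 > 52, search left half
lo=0, hi=4, mid=2, arr[mid]=10
10 < 52, search right half
lo=3, hi=4, mid=3, arr[mid]=34
34 < 52, search right half
lo=4, hi=4, mid=4, arr[mid]=52
arr[4] == 52, found at index 4
= 4


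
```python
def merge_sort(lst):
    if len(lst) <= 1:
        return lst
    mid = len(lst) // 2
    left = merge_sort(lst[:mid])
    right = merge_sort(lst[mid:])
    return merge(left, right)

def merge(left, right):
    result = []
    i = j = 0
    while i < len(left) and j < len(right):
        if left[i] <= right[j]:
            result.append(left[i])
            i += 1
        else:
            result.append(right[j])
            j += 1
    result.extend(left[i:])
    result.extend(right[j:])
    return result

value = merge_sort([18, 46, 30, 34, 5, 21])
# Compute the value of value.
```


merge_sort([18, 46, 30, 34, 5, 21])
Split into [18, 46, 30] and [34, 5, 21]
Left sorted: [18, 30, 46]
Right sorted: [5, 21, 34]
Merge [18, 30, 46] and [5, 21, 34]
= [5, 18, 21, 30, 34, 46]


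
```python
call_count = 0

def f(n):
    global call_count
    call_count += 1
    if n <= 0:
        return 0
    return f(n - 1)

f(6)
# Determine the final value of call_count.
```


f(6) calls f(5) calls ... calls f(0)
Total calls: 6 + 1 (for base case) = 7


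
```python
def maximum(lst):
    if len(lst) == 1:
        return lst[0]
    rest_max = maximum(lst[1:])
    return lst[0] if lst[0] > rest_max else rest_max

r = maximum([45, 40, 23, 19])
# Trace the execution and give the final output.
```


maximum([45, 40, 23, 19])
= compare 45 with maximum([40, 23, 19])
= compare 40 with maximum([23, 19])
= compare 23 with maximum([19])
Base: maximum([19]) = 19
compare 23 with 19: max = 23
compare 40 with 23: max = 40
compare 45 with 40: max = 45
= 45


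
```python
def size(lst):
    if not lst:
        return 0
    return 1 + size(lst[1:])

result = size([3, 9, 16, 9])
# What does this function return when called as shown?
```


size([3, 9, 16, 9])
= 1 + size([9, 16, 9])
= 1 + 1 + size([16, 9])
= 1 + 1 + 1 + size([9])
= 1 + 1 + 1 + 1 + size([])
= 1 + 1 + 1 + 1 + 0
= 4


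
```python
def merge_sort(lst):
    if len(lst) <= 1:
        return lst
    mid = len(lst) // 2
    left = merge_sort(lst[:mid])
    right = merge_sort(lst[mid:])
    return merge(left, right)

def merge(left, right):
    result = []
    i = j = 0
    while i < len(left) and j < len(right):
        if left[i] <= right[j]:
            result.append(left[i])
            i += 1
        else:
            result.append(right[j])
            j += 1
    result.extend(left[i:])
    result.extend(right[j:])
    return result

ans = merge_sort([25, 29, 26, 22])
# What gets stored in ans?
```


merge_sort([25, 29, 26, 22])
Split into [25, 29] and [26, 22]
Left sorted: [25, 29]
Right sorted: [22, 26]
Merge [25, 29] and [22, 26]
= [22, 25, 26, 29]


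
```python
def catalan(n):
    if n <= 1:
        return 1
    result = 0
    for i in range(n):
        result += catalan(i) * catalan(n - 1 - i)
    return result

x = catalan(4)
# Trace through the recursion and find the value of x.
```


catalan(4)
= sum of catalan(i) * catalan(4-1-i) for i in 0..3
First compute sub-values bottom-up:
  catalan(0) = 1, catalan(1) = 1
  catalan(2) = 1*1 + 1*1 = 2
  catalan(3) = 1*2 + 1*1 + 2*1 = 5
Now catalan(4):
  catalan(0)*catalan(3) = 1*5 = 5
  catalan(1)*catalan(2) = 1*2 = 2
  catalan(2)*catalan(1) = 2*1 = 2
  catalan(3)*catalan(0) = 5*1 = 5
= 5 + 2 + 2 + 5
= 14


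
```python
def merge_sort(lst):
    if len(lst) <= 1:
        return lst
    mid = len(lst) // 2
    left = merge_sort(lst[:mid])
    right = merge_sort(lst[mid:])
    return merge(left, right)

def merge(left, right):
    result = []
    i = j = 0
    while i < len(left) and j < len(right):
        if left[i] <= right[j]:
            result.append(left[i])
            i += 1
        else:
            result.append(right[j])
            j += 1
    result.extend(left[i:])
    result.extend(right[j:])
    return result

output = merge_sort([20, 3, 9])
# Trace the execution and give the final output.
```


merge_sort([20, 3, 9])
Split into [20] and [3, 9]
Left sorted: [20]
Right sorted: [3, 9]
Merge [20] and [3, 9]
= [3, 9, 20]


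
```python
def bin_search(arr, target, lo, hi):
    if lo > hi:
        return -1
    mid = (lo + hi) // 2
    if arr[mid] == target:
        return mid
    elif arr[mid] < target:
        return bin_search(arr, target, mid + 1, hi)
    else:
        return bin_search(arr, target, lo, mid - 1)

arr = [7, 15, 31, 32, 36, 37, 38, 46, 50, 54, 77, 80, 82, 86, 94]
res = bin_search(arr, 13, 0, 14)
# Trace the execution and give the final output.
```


bin_search(arr, 13, 0, 14)
lo=0, hi=14, mid=7, arr[mid]=46
46 > 13, search left half
lo=0, hi=6, mid=3, arr[mid]=32
32 > 13, search left half
lo=0, hi=2, mid=1, arr[mid]=15
15 > 13, search left half
lo=0, hi=0, mid=0, arr[mid]=7
7 < 13, search right half
lo > hi, target not found, return -1
= -1


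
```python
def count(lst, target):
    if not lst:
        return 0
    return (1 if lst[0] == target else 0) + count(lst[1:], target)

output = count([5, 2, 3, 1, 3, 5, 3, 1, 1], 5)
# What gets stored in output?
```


count([5, 2, 3, 1, 3, 5, 3, 1, 1], 5)
lst[0]=5 == 5: 1 + count([2, 3, 1, 3, 5, 3, 1, 1], 5)
lst[0]=2 != 5: 0 + count([3, 1, 3, 5, 3, 1, 1], 5)
lst[0]=3 != 5: 0 + count([1, 3, 5, 3, 1, 1], 5)
lst[0]=1 != 5: 0 + count([3, 5, 3, 1, 1], 5)
lst[0]=3 != 5: 0 + count([5, 3, 1, 1], 5)
lst[0]=5 == 5: 1 + count([3, 1, 1], 5)
lst[0]=3 != 5: 0 + count([1, 1], 5)
lst[0]=1 != 5: 0 + count([1], 5)
lst[0]=1 != 5: 0 + count([], 5)
= 2


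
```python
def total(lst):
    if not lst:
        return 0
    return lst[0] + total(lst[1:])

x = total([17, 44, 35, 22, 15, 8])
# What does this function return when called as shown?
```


total([17, 44, 35, 22, 15, 8])
= 17 + total([44, 35, 22, 15, 8])
= 17 + 44 + total([35, 22, 15, 8])
= 17 + 44 + 35 + total([22, 15, 8])
= 17 + 44 + 35 + 22 + total([15, 8])
= 17 + 44 + 35 + 22 + 15 + total([8])
= 17 + 44 + 35 + 22 + 15 + 8 + total([])
= 17 + 44 + 35 + 22 + 15 + 8 + 0
= 141


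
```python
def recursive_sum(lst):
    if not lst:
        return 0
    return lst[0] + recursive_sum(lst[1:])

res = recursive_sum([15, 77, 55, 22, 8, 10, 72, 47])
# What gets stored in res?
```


recursive_sum([15, 77, 55, 22, 8, 10, 72, 47])
= 15 + recursive_sum([77, 55, 22, 8, 10, 72, 47])
= 15 + 77 + recursive_sum([55, 22, 8, 10, 72, 47])
= 15 + 77 + 55 + recursive_sum([22, 8, 10, 72, 47])
= 15 + 77 + 55 + 22 + recursive_sum([8, 10, 72, 47])
= 15 + 77 + 55 + 22 + 8 + recursive_sum([10, 72, 47])
= 15 + 77 + 55 + 22 + 8 + 10 + recursive_sum([72, 47])
= 15 + 77 + 55 + 22 + 8 + 10 + 72 + recursive_sum([47])
= 15 + 77 + 55 + 22 + 8 + 10 + 72 + 47 + recursive_sum([])
= 15 + 77 + 55 + 22 + 8 + 10 + 72 + 47 + 0
= 306


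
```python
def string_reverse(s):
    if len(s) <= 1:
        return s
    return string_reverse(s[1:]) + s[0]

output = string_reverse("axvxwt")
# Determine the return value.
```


string_reverse("axvxwt")
= string_reverse("xvxwt") + "a"
= string_reverse("vxwt") + "x" + "a"
= string_reverse("xwt") + "v" + "x" + "a"
= string_reverse("wt") + "x" + "v" + "x" + "a"
= string_reverse("t") + "w" + "x" + "v" + "x" + "a"
= "t" + "w" + "x" + "v" + "x" + "a"
= "twxvxa"


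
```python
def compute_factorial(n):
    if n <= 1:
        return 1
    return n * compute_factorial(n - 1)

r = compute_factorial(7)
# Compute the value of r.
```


compute_factorial(7)
= 7 * compute_factorial(6)
= 7 * 6 * compute_factorial(5)
= 7 * 6 * 5 * compute_factorial(4)
= 7 * 6 * 5 * 4 * compute_factorial(3)
= 7 * 6 * 5 * 4 * 3 * compute_factorial(2)
= 7 * 6 * 5 * 4 * 3 * 2 * compute_factorial(1)
= 7 * 6 * 5 * 4 * 3 * 2 * 1
= 5040


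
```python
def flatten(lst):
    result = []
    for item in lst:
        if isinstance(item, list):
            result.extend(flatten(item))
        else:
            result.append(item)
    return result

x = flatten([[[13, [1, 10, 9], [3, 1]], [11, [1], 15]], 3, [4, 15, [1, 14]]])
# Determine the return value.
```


flatten([[[13, [1, 10, 9], [3, 1]], [11, [1], 15]], 3, [4, 15, [1, 14]]])
Processing each element:
  [[13, [1, 10, 9], [3, 1]], [11, [1], 15]] is a list -> flatten recursively -> [13, 1, 10, 9, 3, 1, 11, 1, 15]
  3 is not a list -> append 3
  [4, 15, [1, 14]] is a list -> flatten recursively -> [4, 15, 1, 14]
= [13, 1, 10, 9, 3, 1, 11, 1, 15, 3, 4, 15, 1, 14]


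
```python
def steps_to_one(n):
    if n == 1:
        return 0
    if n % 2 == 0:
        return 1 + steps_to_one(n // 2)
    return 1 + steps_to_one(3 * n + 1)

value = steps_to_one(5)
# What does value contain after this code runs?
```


steps_to_one(5)
5 is odd -> 3*5+1 = 16 -> steps_to_one(16)
16 is even -> steps_to_one(8)
8 is even -> steps_to_one(4)
4 is even -> steps_to_one(2)
2 is even -> steps_to_one(1)
Reached 1 after 5 steps
= 5


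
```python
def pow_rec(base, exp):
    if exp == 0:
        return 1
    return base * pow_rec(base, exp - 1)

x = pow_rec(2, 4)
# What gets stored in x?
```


pow_rec(2, 4)
= 2 * pow_rec(2, 3)
= 2 * 2 * pow_rec(2, 2)
= 2 * 2 * 2 * pow_rec(2, 1)
= 2 * 2 * 2 * 2 * pow_rec(2, 0)
= 2 * 2 * 2 * 2 * 1
= 16


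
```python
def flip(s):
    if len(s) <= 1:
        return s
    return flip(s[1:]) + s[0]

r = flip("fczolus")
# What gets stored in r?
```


flip("fczolus")
= flip("czolus") + "f"
= flip("zolus") + "c" + "f"
= flip("olus") + "z" + "c" + "f"
= flip("lus") + "o" + "z" + "c" + "f"
= flip("us") + "l" + "o" + "z" + "c" + "f"
= flip("s") + "u" + "l" + "o" + "z" + "c" + "f"
= "s" + "u" + "l" + "o" + "z" + "c" + "f"
= "sulozcf"


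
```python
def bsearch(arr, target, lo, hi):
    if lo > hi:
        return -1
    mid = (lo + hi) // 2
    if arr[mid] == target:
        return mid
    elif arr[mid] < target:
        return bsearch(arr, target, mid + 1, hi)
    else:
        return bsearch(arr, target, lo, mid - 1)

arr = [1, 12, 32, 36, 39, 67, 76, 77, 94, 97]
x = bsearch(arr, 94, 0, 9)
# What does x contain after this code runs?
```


bsearch(arr, 94, 0, 9)
lo=0, hi=9, mid=4, arr[mid]=39
39 < 94, search right half
lo=5, hi=9, mid=7, arr[mid]=77
77 < 94, search right half
lo=8, hi=9, mid=8, arr[mid]=94
arr[8] == 94, found at index 8
= 8


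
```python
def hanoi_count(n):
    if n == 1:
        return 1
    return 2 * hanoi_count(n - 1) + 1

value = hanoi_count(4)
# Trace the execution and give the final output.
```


hanoi_count(4)
= 2 * hanoi_count(3) + 1
= 2 * (2 * hanoi_count(2) + 1) + 1
= 2 * (2 * (2 * hanoi_count(1) + 1) + 1) + 1
Now compute bottom-up:
hanoi_count(1) = 1
hanoi_count(2) = 2 * 1 + 1 = 3
hanoi_count(3) = 2 * 3 + 1 = 7
hanoi_count(4) = 2 * 7 + 1 = 15
= 15


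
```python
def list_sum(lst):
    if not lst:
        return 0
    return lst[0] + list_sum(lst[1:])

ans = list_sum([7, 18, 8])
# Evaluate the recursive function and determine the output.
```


list_sum([7, 18, 8])
= 7 + list_sum([18, 8])
= 7 + 18 + list_sum([8])
= 7 + 18 + 8 + list_sum([])
= 7 + 18 + 8 + 0
= 33


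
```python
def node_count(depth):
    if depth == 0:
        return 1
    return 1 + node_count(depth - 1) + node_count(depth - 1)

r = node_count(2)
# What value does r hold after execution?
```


node_count(2)
= 1 + node_count(1) + node_count(1)
= 1 + 2 * node_count(1)
node_count(k) = 2^(k+1) - 1
node_count(0) = 1
node_count(1) = 3
node_count(2) = 7
node_count(2) = 2^3 - 1 = 7


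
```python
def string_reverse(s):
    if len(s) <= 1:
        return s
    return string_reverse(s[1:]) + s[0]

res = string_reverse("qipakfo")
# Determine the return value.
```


string_reverse("qipakfo")
= string_reverse("ipakfo") + "q"
= string_reverse("pakfo") + "i" + "q"
= string_reverse("akfo") + "p" + "i" + "q"
= string_reverse("kfo") + "a" + "p" + "i" + "q"
= string_reverse("fo") + "k" + "a" + "p" + "i" + "q"
= string_reverse("o") + "f" + "k" + "a" + "p" + "i" + "q"
= "o" + "f" + "k" + "a" + "p" + "i" + "q"
= "ofkapiq"


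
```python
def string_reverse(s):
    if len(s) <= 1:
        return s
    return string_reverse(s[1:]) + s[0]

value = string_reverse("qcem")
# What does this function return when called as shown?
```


string_reverse("qcem")
= string_reverse("cem") + "q"
= string_reverse("em") + "c" + "q"
= string_reverse("m") + "e" + "c" + "q"
= "m" + "e" + "c" + "q"
= "mecq"


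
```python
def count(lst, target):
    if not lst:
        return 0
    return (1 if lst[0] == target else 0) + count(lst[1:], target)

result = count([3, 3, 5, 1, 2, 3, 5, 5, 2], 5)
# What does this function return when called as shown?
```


count([3, 3, 5, 1, 2, 3, 5, 5, 2], 5)
lst[0]=3 != 5: 0 + count([3, 5, 1, 2, 3, 5, 5, 2], 5)
lst[0]=3 != 5: 0 + count([5, 1, 2, 3, 5, 5, 2], 5)
lst[0]=5 == 5: 1 + count([1, 2, 3, 5, 5, 2], 5)
lst[0]=1 != 5: 0 + count([2, 3, 5, 5, 2], 5)
lst[0]=2 != 5: 0 + count([3, 5, 5, 2], 5)
lst[0]=3 != 5: 0 + count([5, 5, 2], 5)
lst[0]=5 == 5: 1 + count([5, 2], 5)
lst[0]=5 == 5: 1 + count([2], 5)
lst[0]=2 != 5: 0 + count([], 5)
= 3


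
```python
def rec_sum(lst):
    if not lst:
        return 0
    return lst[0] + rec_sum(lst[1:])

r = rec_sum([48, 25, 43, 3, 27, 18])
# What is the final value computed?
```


rec_sum([48, 25, 43, 3, 27, 18])
= 48 + rec_sum([25, 43, 3, 27, 18])
= 48 + 25 + rec_sum([43, 3, 27, 18])
= 48 + 25 + 43 + rec_sum([3, 27, 18])
= 48 + 25 + 43 + 3 + rec_sum([27, 18])
= 48 + 25 + 43 + 3 + 27 + rec_sum([18])
= 48 + 25 + 43 + 3 + 27 + 18 + rec_sum([])
= 48 + 25 + 43 + 3 + 27 + 18 + 0
= 164


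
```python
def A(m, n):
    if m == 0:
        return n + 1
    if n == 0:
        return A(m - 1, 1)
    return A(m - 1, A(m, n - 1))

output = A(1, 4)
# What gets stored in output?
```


A(1, 4)
= A(0, A(1, 3))
First compute A(1, 3) = 5
= A(0, 5)
= 6


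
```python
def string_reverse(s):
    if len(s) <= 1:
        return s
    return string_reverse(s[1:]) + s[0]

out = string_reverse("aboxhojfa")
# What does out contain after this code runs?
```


string_reverse("aboxhojfa")
= string_reverse("boxhojfa") + "a"
= string_reverse("oxhojfa") + "b" + "a"
= string_reverse("xhojfa") + "o" + "b" + "a"
= string_reverse("hojfa") + "x" + "o" + "b" + "a"
= string_reverse("ojfa") + "h" + "x" + "o" + "b" + "a"
= string_reverse("jfa") + "o" + "h" + "x" + "o" + "b" + "a"
= string_reverse("fa") + "j" + "o" + "h" + "x" + "o" + "b" + "a"
= string_reverse("a") + "f" + "j" + "o" + "h" + "x" + "o" + "b" + "a"
= "a" + "f" + "j" + "o" + "h" + "x" + "o" + "b" + "a"
= "afjohxoba"


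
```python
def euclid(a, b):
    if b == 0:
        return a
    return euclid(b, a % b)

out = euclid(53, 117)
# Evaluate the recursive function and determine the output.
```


euclid(53, 117)
= euclid(117, 53 % 117) = euclid(117, 53)
= euclid(53, 117 % 53) = euclid(53, 11)
= euclid(11, 53 % 11) = euclid(11, 9)
= euclid(9, 11 % 9) = euclid(9, 2)
= euclid(2, 9 % 2) = euclid(2, 1)
= euclid(1, 2 % 1) = euclid(1, 0)
b == 0, return a = 1


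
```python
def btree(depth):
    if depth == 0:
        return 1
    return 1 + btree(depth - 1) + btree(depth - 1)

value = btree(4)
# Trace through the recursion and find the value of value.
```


btree(4)
= 1 + btree(3) + btree(3)
= 1 + 2 * btree(3)
btree(k) = 2^(k+1) - 1
btree(0) = 1
btree(1) = 3
btree(2) = 7
btree(3) = 15
btree(4) = 31
btree(4) = 2^5 - 1 = 31


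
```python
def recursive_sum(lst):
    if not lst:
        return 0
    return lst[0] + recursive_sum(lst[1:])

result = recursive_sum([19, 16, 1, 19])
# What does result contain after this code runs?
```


recursive_sum([19, 16, 1, 19])
= 19 + recursive_sum([16, 1, 19])
= 19 + 16 + recursive_sum([1, 19])
= 19 + 16 + 1 + recursive_sum([19])
= 19 + 16 + 1 + 19 + recursive_sum([])
= 19 + 16 + 1 + 19 + 0
= 55


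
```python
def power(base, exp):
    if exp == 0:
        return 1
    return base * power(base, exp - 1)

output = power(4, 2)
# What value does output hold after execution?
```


power(4, 2)
= 4 * power(4, 1)
= 4 * 4 * power(4, 0)
= 4 * 4 * 1
= 16


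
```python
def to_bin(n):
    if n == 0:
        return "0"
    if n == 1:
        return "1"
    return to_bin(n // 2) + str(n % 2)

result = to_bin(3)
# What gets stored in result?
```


to_bin(3)
= to_bin(1) + "1"
= "1" + "1"
= "11"


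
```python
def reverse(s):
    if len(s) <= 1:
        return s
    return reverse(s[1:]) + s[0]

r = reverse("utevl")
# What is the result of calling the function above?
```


reverse("utevl")
= reverse("tevl") + "u"
= reverse("evl") + "t" + "u"
= reverse("vl") + "e" + "t" + "u"
= reverse("l") + "v" + "e" + "t" + "u"
= "l" + "v" + "e" + "t" + "u"
= "lvetu"


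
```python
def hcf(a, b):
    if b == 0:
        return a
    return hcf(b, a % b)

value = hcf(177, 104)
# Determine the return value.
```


hcf(177, 104)
= hcf(104, 177 % 104) = hcf(104, 73)
= hcf(73, 104 % 73) = hcf(73, 31)
= hcf(31, 73 % 31) = hcf(31, 11)
= hcf(11, 31 % 11) = hcf(11, 9)
= hcf(9, 11 % 9) = hcf(9, 2)
= hcf(2, 9 % 2) = hcf(2, 1)
= hcf(1, 2 % 1) = hcf(1, 0)
b == 0, return a = 1


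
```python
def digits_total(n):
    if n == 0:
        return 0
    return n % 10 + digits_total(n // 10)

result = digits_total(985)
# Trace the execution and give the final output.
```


digits_total(985)
= 5 + digits_total(98)
= 5 + 8 + digits_total(9)
= 5 + 8 + 9 + digits_total(0)
= 5 + 8 + 9 + 0
= 22


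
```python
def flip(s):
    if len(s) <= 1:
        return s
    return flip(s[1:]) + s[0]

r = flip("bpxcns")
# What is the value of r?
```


flip("bpxcns")
= flip("pxcns") + "b"
= flip("xcns") + "p" + "b"
= flip("cns") + "x" + "p" + "b"
= flip("ns") + "c" + "x" + "p" + "b"
= flip("s") + "n" + "c" + "x" + "p" + "b"
= "s" + "n" + "c" + "x" + "p" + "b"
= "sncxpb"


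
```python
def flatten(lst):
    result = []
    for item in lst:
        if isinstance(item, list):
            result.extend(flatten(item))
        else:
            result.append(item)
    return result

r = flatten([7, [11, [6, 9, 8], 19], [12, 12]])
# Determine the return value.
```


flatten([7, [11, [6, 9, 8], 19], [12, 12]])
Processing each element:
  7 is not a list -> append 7
  [11, [6, 9, 8], 19] is a list -> flatten recursively -> [11, 6, 9, 8, 19]
  [12, 12] is a list -> flatten recursively -> [12, 12]
= [7, 11, 6, 9, 8, 19, 12, 12]


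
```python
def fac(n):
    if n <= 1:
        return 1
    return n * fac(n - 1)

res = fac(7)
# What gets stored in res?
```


fac(7)
= 7 * fac(6)
= 7 * 6 * fac(5)
= 7 * 6 * 5 * fac(4)
= 7 * 6 * 5 * 4 * fac(3)
= 7 * 6 * 5 * 4 * 3 * fac(2)
= 7 * 6 * 5 * 4 * 3 * 2 * fac(1)
= 7 * 6 * 5 * 4 * 3 * 2 * 1
= 5040


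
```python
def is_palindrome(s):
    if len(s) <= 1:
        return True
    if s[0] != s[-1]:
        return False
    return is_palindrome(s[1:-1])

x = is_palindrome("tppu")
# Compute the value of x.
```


is_palindrome("tppu")
"tppu": s[0]='t' != s[-1]='u' -> False
= False


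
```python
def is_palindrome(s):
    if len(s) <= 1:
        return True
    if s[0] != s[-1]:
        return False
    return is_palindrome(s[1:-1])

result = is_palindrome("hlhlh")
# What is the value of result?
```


is_palindrome("hlhlh")
"hlhlh": s[0]='h' == s[-1]='h' -> is_palindrome("lhl")
"lhl": s[0]='l' == s[-1]='l' -> is_palindrome("h")
"h": len <= 1 -> True
= True


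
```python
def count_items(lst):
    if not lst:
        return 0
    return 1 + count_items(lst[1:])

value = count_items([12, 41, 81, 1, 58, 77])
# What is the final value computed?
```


count_items([12, 41, 81, 1, 58, 77])
= 1 + count_items([41, 81, 1, 58, 77])
= 1 + 1 + count_items([81, 1, 58, 77])
= 1 + 1 + 1 + count_items([1, 58, 77])
= 1 + 1 + 1 + 1 + count_items([58, 77])
= 1 + 1 + 1 + 1 + 1 + count_items([77])
= 1 + 1 + 1 + 1 + 1 + 1 + count_items([])
= 1 + 1 + 1 + 1 + 1 + 1 + 0
= 6


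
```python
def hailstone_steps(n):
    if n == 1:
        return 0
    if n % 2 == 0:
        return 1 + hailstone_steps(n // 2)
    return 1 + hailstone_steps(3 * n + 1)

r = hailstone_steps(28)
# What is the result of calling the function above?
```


hailstone_steps(28)
28 is even -> hailstone_steps(14)
14 is even -> hailstone_steps(7)
7 is odd -> 3*7+1 = 22 -> hailstone_steps(22)
22 is even -> hailstone_steps(11)
11 is odd -> 3*11+1 = 34 -> hailstone_steps(34)
34 is even -> hailstone_steps(17)
17 is odd -> 3*17+1 = 52 -> hailstone_steps(52)
52 is even -> hailstone_steps(26)
26 is even -> hailstone_steps(13)
13 is odd -> 3*13+1 = 40 -> hailstone_steps(40)
40 is even -> hailstone_steps(20)
20 is even -> hailstone_steps(10)
10 is even -> hailstone_steps(5)
5 is odd -> 3*5+1 = 16 -> hailstone_steps(16)
16 is even -> hailstone_steps(8)
8 is even -> hailstone_steps(4)
4 is even -> hailstone_steps(2)
2 is even -> hailstone_steps(1)
Reached 1 after 18 steps
= 18


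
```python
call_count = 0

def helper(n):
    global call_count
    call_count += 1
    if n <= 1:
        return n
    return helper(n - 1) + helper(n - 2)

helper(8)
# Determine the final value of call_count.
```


helper(8) calls helper(7) and helper(6); each non-base call branches into two more.
Let C(k) = total number of calls made by helper(k), including the call to helper(k) itself.
Base cases: C(0) = 1, C(1) = 1
Recurrence: C(k) = 1 + C(k-1) + C(k-2)
  C(2) = 1 + C(1) + C(0) = 1 + 1 + 1 = 3
  C(3) = 1 + C(2) + C(1) = 1 + 3 + 1 = 5
  C(4) = 1 + C(3) + C(2) = 1 + 5 + 3 = 9
  C(5) = 1 + C(4) + C(3) = 1 + 9 + 5 = 15
  C(6) = 1 + C(5) + C(4) = 1 + 15 + 9 = 25
  C(7) = 1 + C(6) + C(5) = 1 + 25 + 15 = 41
  C(8) = 1 + C(7) + C(6) = 1 + 41 + 25 = 67
Total calls = C(8) = 67


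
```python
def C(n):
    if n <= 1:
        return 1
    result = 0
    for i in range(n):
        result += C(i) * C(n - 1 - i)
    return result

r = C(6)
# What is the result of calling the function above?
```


C(6)
= sum of C(i) * C(6-1-i) for i in 0..5
First compute sub-values bottom-up:
  C(0) = 1, C(1) = 1
  C(2) = 1*1 + 1*1 = 2
  C(3) = 1*2 + 1*1 + 2*1 = 5
  C(4) = 1*5 + 1*2 + 2*1 + 5*1 = 14
  C(5) = 1*14 + 1*5 + 2*2 + 5*1 + 14*1 = 42
Now C(6):
  C(0)*C(5) = 1*42 = 42
  C(1)*C(4) = 1*14 = 14
  C(2)*C(3) = 2*5 = 10
  C(3)*C(2) = 5*2 = 10
  C(4)*C(1) = 14*1 = 14
  C(5)*C(0) = 42*1 = 42
= 42 + 14 + 10 + 10 + 14 + 42
= 132
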